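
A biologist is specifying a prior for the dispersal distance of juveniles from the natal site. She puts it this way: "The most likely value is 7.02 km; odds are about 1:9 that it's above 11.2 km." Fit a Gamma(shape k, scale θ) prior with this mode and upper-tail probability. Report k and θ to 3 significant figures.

Gamma(k,θ) with k>1 has mode (k−1)θ, so θ = 7.02/(k−1).
Need P(X < 11.2) = 0.9 with θ tied to k this way. Start at k = 2, θ = 7.02: P(X<11.2) ≈ 0.474.
Too low — raise k to concentrate. Iterating converges to k ≈ 9.61.
Then θ = 7.02/(9.61−1) ≈ 0.816.

k ≈ 9.61, θ ≈ 0.816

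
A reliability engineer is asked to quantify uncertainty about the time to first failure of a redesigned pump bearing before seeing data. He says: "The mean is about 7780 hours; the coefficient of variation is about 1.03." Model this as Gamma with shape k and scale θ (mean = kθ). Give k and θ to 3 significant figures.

For Gamma(k, scale θ): mean = kθ, variance = kθ², so CV = 1/√k.
CV = 1.03, hence k = 1/CV² = 0.943.
Then θ = mean/k = 7780/0.943 = 8250.

k ≈ 0.943, θ ≈ 8250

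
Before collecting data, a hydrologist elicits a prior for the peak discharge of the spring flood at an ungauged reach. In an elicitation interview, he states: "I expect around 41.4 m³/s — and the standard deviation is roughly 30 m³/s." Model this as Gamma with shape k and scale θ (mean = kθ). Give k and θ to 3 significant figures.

k ≈ 1.9, θ ≈ 21.7

For Gamma(k, scale θ): mean = kθ, variance = kθ², so CV = 1/√k.
CV = SD/mean = 30/41.4 = 0.7246, hence k = 1/CV² = 1.9.
Then θ = mean/k = 41.4/1.9 = 21.7.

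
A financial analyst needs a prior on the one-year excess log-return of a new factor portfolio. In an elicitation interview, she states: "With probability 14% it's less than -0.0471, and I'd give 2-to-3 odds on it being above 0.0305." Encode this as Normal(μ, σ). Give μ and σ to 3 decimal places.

μ = 0.016, σ = 0.058

The p-quantile of Normal(μ,σ) is μ + z_p·σ, with z_{0.14} = -1.08 and z_{0.6} = 0.2533.
Eliminate σ: μ = (z₂·x₁ − z₁·x₂)/(z₂ − z₁) = (0.2533·-0.0471 − (-1.08)·0.0305)/1.334 = 0.016.
Then σ = (x₂ − x₁)/(z₂ − z₁) = (0.0305 − -0.0471)/1.334 = 0.058.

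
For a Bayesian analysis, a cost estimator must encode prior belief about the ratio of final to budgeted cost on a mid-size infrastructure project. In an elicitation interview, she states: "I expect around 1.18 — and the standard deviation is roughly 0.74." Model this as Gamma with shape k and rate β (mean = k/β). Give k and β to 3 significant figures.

For Gamma(k, rate β): mean = k/β, variance = k/β², so CV = 1/√k.
CV = SD/mean = 0.74/1.18 = 0.6271, hence k = 1/CV² = 2.54.
Then β = k/mean = 2.54/1.18 = 2.15.

k ≈ 2.54, β ≈ 2.15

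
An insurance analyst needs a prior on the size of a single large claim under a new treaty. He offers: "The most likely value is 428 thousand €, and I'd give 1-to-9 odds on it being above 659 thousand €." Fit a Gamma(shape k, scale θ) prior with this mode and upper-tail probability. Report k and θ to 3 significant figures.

k ≈ 11, θ ≈ 42.7

Gamma(k,θ) with k>1 has mode (k−1)θ, so θ = 428/(k−1).
Need P(X < 659) = 0.9 with θ tied to k this way. Start at k = 2, θ = 428: P(X<659) ≈ 0.455.
Too low — raise k to concentrate. Iterating converges to k ≈ 11.
Then θ = 428/(11−1) ≈ 42.7.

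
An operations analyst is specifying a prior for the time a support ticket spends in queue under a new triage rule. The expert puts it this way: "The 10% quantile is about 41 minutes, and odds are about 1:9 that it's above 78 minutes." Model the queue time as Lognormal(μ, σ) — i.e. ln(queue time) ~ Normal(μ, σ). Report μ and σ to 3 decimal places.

μ ≈ 4.035, σ ≈ 0.251

If T ~ Lognormal(μ,σ) then ln T ~ Normal(μ,σ), so the p-quantile of ln T is μ + z_p·σ.
ln(41) = 3.714 and ln(78) = 4.357; z_{0.1} = -1.282, z_{0.9} = 1.282.
σ = (4.357 − 3.714)/(1.282 − (-1.282)) = 0.251.
μ = 3.714 − (-1.282)·0.251 = 4.035.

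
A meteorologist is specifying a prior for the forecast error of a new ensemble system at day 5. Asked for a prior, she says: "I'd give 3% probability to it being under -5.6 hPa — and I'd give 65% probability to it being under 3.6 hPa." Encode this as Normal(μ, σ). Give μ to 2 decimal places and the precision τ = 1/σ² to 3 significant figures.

The p-quantile of Normal(μ,σ) is μ + z_p·σ, with z_{0.03} = -1.881 and z_{0.65} = 0.3853.
Eliminate σ: μ = (z₂·x₁ − z₁·x₂)/(z₂ − z₁) = (0.3853·-5.6 − (-1.881)·3.6)/2.266 = 2.04.
Then σ = (x₂ − x₁)/(z₂ − z₁) = (3.6 − -5.6)/2.266 = 4.06.
Precision τ = 1/σ² = 1/4.06² = 0.0607.

μ = 2.04, τ = 0.0607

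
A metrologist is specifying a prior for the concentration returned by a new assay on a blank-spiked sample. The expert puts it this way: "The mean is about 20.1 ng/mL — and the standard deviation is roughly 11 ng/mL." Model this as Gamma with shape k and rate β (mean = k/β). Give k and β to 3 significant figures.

For Gamma(k, rate β): mean = k/β, variance = k/β², so CV = 1/√k.
CV = SD/mean = 11/20.1 = 0.5473, hence k = 1/CV² = 3.34.
Then β = k/mean = 3.34/20.1 = 0.166.

k ≈ 3.34, β ≈ 0.166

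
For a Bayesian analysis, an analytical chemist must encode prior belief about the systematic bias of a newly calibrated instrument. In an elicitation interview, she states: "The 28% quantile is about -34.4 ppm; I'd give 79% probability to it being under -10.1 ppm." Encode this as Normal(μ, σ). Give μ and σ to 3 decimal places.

μ = -24.205, σ = 17.491

The p-quantile of Normal(μ,σ) is μ + z_p·σ, with z_{0.28} = -0.5828 and z_{0.79} = 0.8064.
Eliminate σ: μ = (z₂·x₁ − z₁·x₂)/(z₂ − z₁) = (0.8064·-34.4 − (-0.5828)·-10.1)/1.389 = -24.205.
Then σ = (x₂ − x₁)/(z₂ − z₁) = (-10.1 − -34.4)/1.389 = 17.491.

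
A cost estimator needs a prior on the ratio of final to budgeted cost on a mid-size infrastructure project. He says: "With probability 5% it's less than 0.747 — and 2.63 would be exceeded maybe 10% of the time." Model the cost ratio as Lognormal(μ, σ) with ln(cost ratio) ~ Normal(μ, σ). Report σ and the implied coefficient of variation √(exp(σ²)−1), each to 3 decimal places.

If T ~ Lognormal(μ,σ) then ln T ~ Normal(μ,σ), so the p-quantile of ln T is μ + z_p·σ.
ln(0.747) = -0.2917 and ln(2.63) = 0.967; z_{0.05} = -1.645, z_{0.9} = 1.282.
σ = (0.967 − -0.2917)/(1.282 − (-1.645)) = 0.430.
μ = -0.2917 − (-1.645)·0.430 = 0.416.
CV = √(exp(σ²)−1) = √(exp(0.1850)−1) = 0.451.

σ ≈ 0.430, CV ≈ 0.451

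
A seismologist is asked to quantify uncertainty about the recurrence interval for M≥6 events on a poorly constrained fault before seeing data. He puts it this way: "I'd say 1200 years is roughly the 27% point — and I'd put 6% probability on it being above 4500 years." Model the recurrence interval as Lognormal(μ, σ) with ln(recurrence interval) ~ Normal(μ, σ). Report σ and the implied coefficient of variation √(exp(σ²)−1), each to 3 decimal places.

σ ≈ 0.610, CV ≈ 0.671

If T ~ Lognormal(μ,σ) then ln T ~ Normal(μ,σ), so the p-quantile of ln T is μ + z_p·σ.
ln(1200) = 7.09 and ln(4500) = 8.412; z_{0.27} = -0.6128, z_{0.94} = 1.555.
σ = (8.412 − 7.09)/(1.555 − (-0.6128)) = 0.610.
μ = 7.09 − (-0.6128)·0.610 = 7.464.
CV = √(exp(σ²)−1) = √(exp(0.3718)−1) = 0.671.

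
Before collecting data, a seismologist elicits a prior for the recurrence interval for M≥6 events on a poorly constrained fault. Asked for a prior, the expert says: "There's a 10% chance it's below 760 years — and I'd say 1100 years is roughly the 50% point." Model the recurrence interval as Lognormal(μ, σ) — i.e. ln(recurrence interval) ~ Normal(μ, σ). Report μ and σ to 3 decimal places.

μ ≈ 7.003, σ ≈ 0.289

If T ~ Lognormal(μ,σ) then ln T ~ Normal(μ,σ), so the p-quantile of ln T is μ + z_p·σ.
ln(760) = 6.633 and ln(1100) = 7.003; z_{0.1} = -1.282, z_{0.5} = 0.
σ = (7.003 − 6.633)/(0 − (-1.282)) = 0.289.
μ = 6.633 − (-1.282)·0.289 = 7.003.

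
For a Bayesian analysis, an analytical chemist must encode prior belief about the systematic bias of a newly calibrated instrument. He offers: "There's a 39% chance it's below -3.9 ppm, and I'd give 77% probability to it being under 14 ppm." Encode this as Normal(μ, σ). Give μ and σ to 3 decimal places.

μ = 1.011, σ = 17.581

The p-quantile of Normal(μ,σ) is μ + z_p·σ, with z_{0.39} = -0.2793 and z_{0.77} = 0.7388.
Eliminate σ: μ = (z₂·x₁ − z₁·x₂)/(z₂ − z₁) = (0.7388·-3.9 − (-0.2793)·14)/1.018 = 1.011.
Then σ = (x₂ − x₁)/(z₂ − z₁) = (14 − -3.9)/1.018 = 17.581.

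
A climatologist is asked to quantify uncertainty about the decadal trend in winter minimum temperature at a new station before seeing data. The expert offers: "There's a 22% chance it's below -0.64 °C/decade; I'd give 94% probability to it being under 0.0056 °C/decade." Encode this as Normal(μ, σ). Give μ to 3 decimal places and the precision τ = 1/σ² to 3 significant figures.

μ = -0.426, τ = 13

The p-quantile of Normal(μ,σ) is μ + z_p·σ, with z_{0.22} = -0.7722 and z_{0.94} = 1.555.
Eliminate σ: μ = (z₂·x₁ − z₁·x₂)/(z₂ − z₁) = (1.555·-0.64 − (-0.7722)·0.0056)/2.327 = -0.426.
Then σ = (x₂ − x₁)/(z₂ − z₁) = (0.0056 − -0.64)/2.327 = 0.277.
Precision τ = 1/σ² = 1/0.2774² = 13.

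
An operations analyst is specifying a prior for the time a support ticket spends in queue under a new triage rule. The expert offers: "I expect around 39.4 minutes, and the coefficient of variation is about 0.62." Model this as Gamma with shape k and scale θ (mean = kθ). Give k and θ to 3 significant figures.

For Gamma(k, scale θ): mean = kθ, variance = kθ², so CV = 1/√k.
CV = 0.62, hence k = 1/CV² = 2.6.
Then θ = mean/k = 39.4/2.6 = 15.1.

k ≈ 2.6, θ ≈ 15.1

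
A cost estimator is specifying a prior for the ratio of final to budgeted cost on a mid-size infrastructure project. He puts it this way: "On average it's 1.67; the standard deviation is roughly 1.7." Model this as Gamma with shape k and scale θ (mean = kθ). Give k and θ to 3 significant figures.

For Gamma(k, scale θ): mean = kθ, variance = kθ², so CV = 1/√k.
CV = SD/mean = 1.7/1.67 = 1.018, hence k = 1/CV² = 0.965.
Then θ = mean/k = 1.67/0.965 = 1.73.

k ≈ 0.965, θ ≈ 1.73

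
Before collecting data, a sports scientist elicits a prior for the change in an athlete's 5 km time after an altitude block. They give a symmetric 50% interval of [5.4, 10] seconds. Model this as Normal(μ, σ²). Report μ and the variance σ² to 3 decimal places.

A symmetric 50% interval runs μ ± z·σ with z = 0.6745.
Half-width = 2.3, so σ = 2.3/0.6745 = 3.4100 and σ² = 11.628.
μ is the interval midpoint, 7.700.

μ = 7.700, σ² = 11.628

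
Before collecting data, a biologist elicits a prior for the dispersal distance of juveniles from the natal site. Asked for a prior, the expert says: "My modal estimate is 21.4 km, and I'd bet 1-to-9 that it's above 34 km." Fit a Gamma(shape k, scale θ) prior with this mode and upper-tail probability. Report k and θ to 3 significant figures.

Gamma(k,θ) with k>1 has mode (k−1)θ, so θ = 21.4/(k−1).
Need P(X < 34) = 0.9 with θ tied to k this way. Start at k = 2, θ = 21.4: P(X<34) ≈ 0.471.
Too low — raise k to concentrate. Iterating converges to k ≈ 9.76.
Then θ = 21.4/(9.76−1) ≈ 2.44.

k ≈ 9.76, θ ≈ 2.44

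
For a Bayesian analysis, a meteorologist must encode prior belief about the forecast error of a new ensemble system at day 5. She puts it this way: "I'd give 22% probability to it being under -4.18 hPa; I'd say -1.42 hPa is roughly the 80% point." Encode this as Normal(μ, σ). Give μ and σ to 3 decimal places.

μ = -2.859, σ = 1.710

The p-quantile of Normal(μ,σ) is μ + z_p·σ, with z_{0.22} = -0.7722 and z_{0.8} = 0.8416.
Eliminate σ: μ = (z₂·x₁ − z₁·x₂)/(z₂ − z₁) = (0.8416·-4.18 − (-0.7722)·-1.42)/1.614 = -2.859.
Then σ = (x₂ − x₁)/(z₂ − z₁) = (-1.42 − -4.18)/1.614 = 1.710.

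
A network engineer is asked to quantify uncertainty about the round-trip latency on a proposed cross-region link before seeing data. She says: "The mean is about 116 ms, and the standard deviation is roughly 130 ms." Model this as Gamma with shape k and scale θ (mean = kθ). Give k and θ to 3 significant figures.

k ≈ 0.796, θ ≈ 146

For Gamma(k, scale θ): mean = kθ, variance = kθ², so CV = 1/√k.
CV = SD/mean = 130/116 = 1.121, hence k = 1/CV² = 0.796.
Then θ = mean/k = 116/0.796 = 146.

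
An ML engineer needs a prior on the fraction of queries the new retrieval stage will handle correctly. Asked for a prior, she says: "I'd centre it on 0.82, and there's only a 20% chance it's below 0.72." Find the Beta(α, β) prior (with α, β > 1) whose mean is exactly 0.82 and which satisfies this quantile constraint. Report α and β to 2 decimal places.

With mean 0.82 fixed, write α = 0.82s, β = 0.18s where s = α+β.
Need P(θ < 0.72) = 0.2 under Beta(0.82s, 0.18s). Normal approximation: (q−m)/√(m(1−m)/s) ≈ z_{0.2} = -0.842, so s ≈ 0.82·0.18·(-0.842)²/(0.72−0.82)² = 10.5.
At s = 10.5: P(θ<0.72) ≈ 0.183. Adjusting to match 0.2 gives s ≈ 8.30.
So α = 0.82·8.30 ≈ 6.81, β = 0.18·8.30 ≈ 1.49.

α ≈ 6.81, β ≈ 1.49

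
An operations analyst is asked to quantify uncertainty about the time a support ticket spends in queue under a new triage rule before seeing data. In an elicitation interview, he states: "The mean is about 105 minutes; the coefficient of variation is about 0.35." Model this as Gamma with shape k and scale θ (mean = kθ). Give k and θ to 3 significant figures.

k ≈ 8.16, θ ≈ 12.9

For Gamma(k, scale θ): mean = kθ, variance = kθ², so CV = 1/√k.
CV = 0.35, hence k = 1/CV² = 8.16.
Then θ = mean/k = 105/8.16 = 12.9.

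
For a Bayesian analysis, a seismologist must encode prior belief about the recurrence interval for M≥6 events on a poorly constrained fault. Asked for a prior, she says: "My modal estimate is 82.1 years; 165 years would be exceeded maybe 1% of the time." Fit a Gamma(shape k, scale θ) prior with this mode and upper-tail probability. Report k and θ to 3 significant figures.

Gamma(k,θ) with k>1 has mode (k−1)θ, so θ = 82.1/(k−1).
Need P(X < 165) = 0.99 with θ tied to k this way. Start at k = 2, θ = 82.1: P(X<165) ≈ 0.597.
Too low — raise k to concentrate. Iterating converges to k ≈ 11.1.
Then θ = 82.1/(11.1−1) ≈ 8.15.

k ≈ 11.1, θ ≈ 8.15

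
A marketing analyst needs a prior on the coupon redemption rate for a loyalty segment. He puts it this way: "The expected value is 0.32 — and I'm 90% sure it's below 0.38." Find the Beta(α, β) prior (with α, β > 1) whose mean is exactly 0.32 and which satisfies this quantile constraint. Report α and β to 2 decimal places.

α ≈ 32.44, β ≈ 68.93

With mean 0.32 fixed, write α = 0.32s, β = 0.68s where s = α+β.
Need P(θ < 0.38) = 0.9 under Beta(0.32s, 0.68s). Normal approximation: (q−m)/√(m(1−m)/s) ≈ z_{0.9} = 1.28, so s ≈ 0.32·0.68·(1.28)²/(0.38−0.32)² = 99.3.
At s = 99.3: P(θ<0.38) ≈ 0.898. Adjusting to match 0.9 gives s ≈ 101.37.
So α = 0.32·101.37 ≈ 32.44, β = 0.68·101.37 ≈ 68.93.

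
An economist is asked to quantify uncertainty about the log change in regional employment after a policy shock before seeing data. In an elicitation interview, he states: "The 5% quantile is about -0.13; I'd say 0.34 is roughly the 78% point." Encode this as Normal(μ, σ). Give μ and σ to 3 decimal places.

For Normal(μ,σ), the p-quantile is μ + z_p·σ. Here z_{0.05} = -1.645, z_{0.78} = 0.7722.
So -0.13 = μ − 1.645σ and 0.34 = μ + 0.7722σ.
Subtracting: σ = (0.34 − -0.13)/(0.7722 − (-1.645)) = 0.194.
Then μ = -0.13 − (-1.645)·0.194 = 0.190.

μ = 0.190, σ = 0.194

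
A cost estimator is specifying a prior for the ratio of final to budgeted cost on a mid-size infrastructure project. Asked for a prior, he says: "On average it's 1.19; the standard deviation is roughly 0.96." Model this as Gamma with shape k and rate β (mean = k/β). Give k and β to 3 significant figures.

k ≈ 1.54, β ≈ 1.29

For Gamma(k, rate β): mean = k/β, variance = k/β², so CV = 1/√k.
CV = SD/mean = 0.96/1.19 = 0.8067, hence k = 1/CV² = 1.54.
Then β = k/mean = 1.54/1.19 = 1.29.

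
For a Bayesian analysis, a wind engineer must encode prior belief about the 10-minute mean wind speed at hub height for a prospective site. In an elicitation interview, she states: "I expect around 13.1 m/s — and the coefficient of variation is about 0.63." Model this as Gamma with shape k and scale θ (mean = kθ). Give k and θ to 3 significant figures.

k ≈ 2.52, θ ≈ 5.2

For Gamma(k, scale θ): mean = kθ, variance = kθ², so CV = 1/√k.
CV = 0.63, hence k = 1/CV² = 2.52.
Then θ = mean/k = 13.1/2.52 = 5.2.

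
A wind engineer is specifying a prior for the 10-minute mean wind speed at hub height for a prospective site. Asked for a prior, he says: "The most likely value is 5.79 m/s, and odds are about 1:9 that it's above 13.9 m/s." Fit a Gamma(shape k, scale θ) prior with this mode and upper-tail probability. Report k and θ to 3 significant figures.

k ≈ 3.51, θ ≈ 2.31

Gamma(k,θ) with k>1 has mode (k−1)θ, so θ = 5.79/(k−1).
Need P(X < 13.9) = 0.9 with θ tied to k this way. Start at k = 2, θ = 5.79: P(X<13.9) ≈ 0.692.
Too low — raise k to concentrate. Iterating converges to k ≈ 3.51.
Then θ = 5.79/(3.51−1) ≈ 2.31.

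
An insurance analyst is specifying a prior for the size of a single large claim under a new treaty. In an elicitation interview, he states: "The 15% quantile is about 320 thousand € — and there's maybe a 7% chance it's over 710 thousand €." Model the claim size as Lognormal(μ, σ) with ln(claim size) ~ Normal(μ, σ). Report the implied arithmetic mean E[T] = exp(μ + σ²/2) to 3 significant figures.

E[T] ≈ 468 thousand €

If T ~ Lognormal(μ,σ) then ln T ~ Normal(μ,σ), so the p-quantile of ln T is μ + z_p·σ.
ln(320) = 5.768 and ln(710) = 6.565; z_{0.15} = -1.036, z_{0.93} = 1.476.
σ = (6.565 − 5.768)/(1.476 − (-1.036)) = 0.317.
μ = 5.768 − (-1.036)·0.317 = 6.097.
E[T] = exp(μ + σ²/2) = exp(6.097 + 0.0503) = 468 thousand €.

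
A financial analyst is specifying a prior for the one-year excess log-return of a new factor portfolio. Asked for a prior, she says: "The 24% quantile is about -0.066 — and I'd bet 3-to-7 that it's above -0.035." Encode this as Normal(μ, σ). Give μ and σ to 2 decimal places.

The p-quantile of Normal(μ,σ) is μ + z_p·σ, with z_{0.24} = -0.7063 and z_{0.7} = 0.5244.
Eliminate σ: μ = (z₂·x₁ − z₁·x₂)/(z₂ − z₁) = (0.5244·-0.066 − (-0.7063)·-0.035)/1.231 = -0.05.
Then σ = (x₂ − x₁)/(z₂ − z₁) = (-0.035 − -0.066)/1.231 = 0.03.

μ = -0.05, σ = 0.03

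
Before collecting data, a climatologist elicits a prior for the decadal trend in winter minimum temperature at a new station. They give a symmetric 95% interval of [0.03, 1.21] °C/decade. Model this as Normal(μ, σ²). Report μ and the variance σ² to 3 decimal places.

A symmetric 95% interval runs μ ± z·σ with z = 1.96.
Half-width = 0.59, so σ = 0.59/1.96 = 0.3010 and σ² = 0.091.
μ is the interval midpoint, 0.620.

μ = 0.620, σ² = 0.091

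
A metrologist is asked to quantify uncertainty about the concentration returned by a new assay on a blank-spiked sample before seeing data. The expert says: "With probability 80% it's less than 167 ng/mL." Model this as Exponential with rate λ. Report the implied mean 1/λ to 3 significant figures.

P(T < 167.0) = 1 − e^(−λ·167.0) = 0.8, so λ = −ln(1−0.8)/167.0 = −ln(0.2)/167.0 = 0.00964.
Mean = 1/λ = 104 ng/mL.

mean ≈ 104 ng/mL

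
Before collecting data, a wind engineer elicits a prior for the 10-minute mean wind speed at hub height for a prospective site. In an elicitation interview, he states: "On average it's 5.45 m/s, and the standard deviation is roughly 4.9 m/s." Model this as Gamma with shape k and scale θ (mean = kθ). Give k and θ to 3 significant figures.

For Gamma(k, scale θ): mean = kθ, variance = kθ², so CV = 1/√k.
CV = SD/mean = 4.9/5.45 = 0.8991, hence k = 1/CV² = 1.24.
Then θ = mean/k = 5.45/1.24 = 4.41.

k ≈ 1.24, θ ≈ 4.41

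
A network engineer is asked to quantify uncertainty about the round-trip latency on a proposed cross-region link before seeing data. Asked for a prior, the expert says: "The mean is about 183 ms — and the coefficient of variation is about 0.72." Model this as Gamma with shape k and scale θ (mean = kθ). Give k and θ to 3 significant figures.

k ≈ 1.93, θ ≈ 94.9

For Gamma(k, scale θ): mean = kθ, variance = kθ², so CV = 1/√k.
CV = 0.72, hence k = 1/CV² = 1.93.
Then θ = mean/k = 183/1.93 = 94.9.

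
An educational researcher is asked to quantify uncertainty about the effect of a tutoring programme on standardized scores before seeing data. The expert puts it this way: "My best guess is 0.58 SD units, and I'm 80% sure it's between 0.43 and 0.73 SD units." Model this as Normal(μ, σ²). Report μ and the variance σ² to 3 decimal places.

μ = 0.580, σ² = 0.014

A symmetric 80% interval runs μ ± z·σ with z = 1.282.
Half-width = 0.15, so σ = 0.15/1.282 = 0.1170 and σ² = 0.014.
μ is the stated best guess, 0.580.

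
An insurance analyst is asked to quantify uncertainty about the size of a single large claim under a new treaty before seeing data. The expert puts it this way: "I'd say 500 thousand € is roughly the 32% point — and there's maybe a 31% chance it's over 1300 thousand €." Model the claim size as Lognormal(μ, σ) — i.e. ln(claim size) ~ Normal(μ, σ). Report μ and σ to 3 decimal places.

If T ~ Lognormal(μ,σ) then ln T ~ Normal(μ,σ), so the p-quantile of ln T is μ + z_p·σ.
ln(500) = 6.215 and ln(1300) = 7.17; z_{0.32} = -0.4677, z_{0.69} = 0.4959.
σ = (7.17 − 6.215)/(0.4959 − (-0.4677)) = 0.992.
μ = 6.215 − (-0.4677)·0.992 = 6.678.

μ ≈ 6.678, σ ≈ 0.992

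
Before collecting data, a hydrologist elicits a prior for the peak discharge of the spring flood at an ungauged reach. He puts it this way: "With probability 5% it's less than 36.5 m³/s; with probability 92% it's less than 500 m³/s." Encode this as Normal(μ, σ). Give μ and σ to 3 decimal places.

The p-quantile of Normal(μ,σ) is μ + z_p·σ, with z_{0.05} = -1.645 and z_{0.92} = 1.405.
Eliminate σ: μ = (z₂·x₁ − z₁·x₂)/(z₂ − z₁) = (1.405·36.5 − (-1.645)·500)/3.05 = 286.470.
Then σ = (x₂ − x₁)/(z₂ − z₁) = (500 − 36.5)/3.05 = 151.971.

μ = 286.470, σ = 151.971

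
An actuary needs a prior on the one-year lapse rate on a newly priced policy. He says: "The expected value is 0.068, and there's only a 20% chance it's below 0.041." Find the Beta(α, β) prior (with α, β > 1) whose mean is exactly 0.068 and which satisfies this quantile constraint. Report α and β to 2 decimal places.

α ≈ 4.32, β ≈ 59.20

With mean 0.068 fixed, write α = 0.068s, β = 0.932s where s = α+β.
Need P(θ < 0.041) = 0.2 under Beta(0.068s, 0.932s). Normal approximation: (q−m)/√(m(1−m)/s) ≈ z_{0.2} = -0.842, so s ≈ 0.068·0.932·(-0.842)²/(0.041−0.068)² = 61.6.
At s = 61.6: P(θ<0.041) ≈ 0.205. Adjusting to match 0.2 gives s ≈ 63.52.
So α = 0.068·63.52 ≈ 4.32, β = 0.932·63.52 ≈ 59.20.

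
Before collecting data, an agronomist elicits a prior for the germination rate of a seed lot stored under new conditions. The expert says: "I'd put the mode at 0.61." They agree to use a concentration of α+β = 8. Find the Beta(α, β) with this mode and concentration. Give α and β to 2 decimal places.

For α,β > 1 the Beta mode is (α−1)/(α+β−2). With α+β = 8, the mode is (α−1)/6.
Set (α−1)/6 = 0.61 → α = 1 + 0.61·6 = 4.66.
β = 8 − α = 3.34.

α = 4.66, β = 3.34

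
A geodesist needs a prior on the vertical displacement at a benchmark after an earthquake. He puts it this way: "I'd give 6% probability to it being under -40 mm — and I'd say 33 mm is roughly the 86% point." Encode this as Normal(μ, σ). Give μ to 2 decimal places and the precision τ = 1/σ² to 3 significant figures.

For Normal(μ,σ), the p-quantile is μ + z_p·σ. Here z_{0.06} = -1.555, z_{0.86} = 1.08.
So -40 = μ − 1.555σ and 33 = μ + 1.08σ.
Subtracting: σ = (33 − -40)/(1.08 − (-1.555)) = 27.70.
Then μ = -40 − (-1.555)·27.70 = 3.07.
Precision τ = 1/σ² = 1/27.7² = 0.0013.

μ = 3.07, τ = 0.0013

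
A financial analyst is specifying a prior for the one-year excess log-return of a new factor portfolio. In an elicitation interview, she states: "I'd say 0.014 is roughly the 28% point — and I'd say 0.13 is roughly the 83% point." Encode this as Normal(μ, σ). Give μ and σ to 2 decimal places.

The p-quantile of Normal(μ,σ) is μ + z_p·σ, with z_{0.28} = -0.5828 and z_{0.83} = 0.9542.
Eliminate σ: μ = (z₂·x₁ − z₁·x₂)/(z₂ − z₁) = (0.9542·0.014 − (-0.5828)·0.13)/1.537 = 0.06.
Then σ = (x₂ − x₁)/(z₂ − z₁) = (0.13 − 0.014)/1.537 = 0.08.

μ = 0.06, σ = 0.08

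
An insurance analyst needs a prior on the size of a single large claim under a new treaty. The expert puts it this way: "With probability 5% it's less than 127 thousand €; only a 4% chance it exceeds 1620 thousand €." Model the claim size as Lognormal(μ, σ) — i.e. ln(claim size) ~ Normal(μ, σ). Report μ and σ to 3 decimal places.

If T ~ Lognormal(μ,σ) then ln T ~ Normal(μ,σ), so the p-quantile of ln T is μ + z_p·σ.
ln(127) = 4.844 and ln(1620) = 7.39; z_{0.05} = -1.645, z_{0.96} = 1.751.
σ = (7.39 − 4.844)/(1.751 − (-1.645)) = 0.750.
μ = 4.844 − (-1.645)·0.750 = 6.078.

μ ≈ 6.078, σ ≈ 0.750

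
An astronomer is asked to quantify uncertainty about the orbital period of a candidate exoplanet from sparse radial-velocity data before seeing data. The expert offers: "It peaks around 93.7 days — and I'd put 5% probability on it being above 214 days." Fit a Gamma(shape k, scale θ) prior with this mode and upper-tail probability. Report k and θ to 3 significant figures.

k ≈ 5.02, θ ≈ 23.3

Gamma(k,θ) with k>1 has mode (k−1)θ, so θ = 93.7/(k−1).
Need P(X < 214) = 0.95 with θ tied to k this way. Start at k = 2, θ = 93.7: P(X<214) ≈ 0.665.
Too low — raise k to concentrate. Iterating converges to k ≈ 5.02.
Then θ = 93.7/(5.02−1) ≈ 23.3.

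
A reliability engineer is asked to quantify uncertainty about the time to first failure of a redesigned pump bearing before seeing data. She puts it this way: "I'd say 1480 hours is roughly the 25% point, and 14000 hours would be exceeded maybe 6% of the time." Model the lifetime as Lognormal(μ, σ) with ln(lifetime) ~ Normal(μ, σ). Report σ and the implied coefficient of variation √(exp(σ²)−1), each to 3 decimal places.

If T ~ Lognormal(μ,σ) then ln T ~ Normal(μ,σ), so the p-quantile of ln T is μ + z_p·σ.
ln(1480) = 7.3 and ln(14000) = 9.547; z_{0.25} = -0.6745, z_{0.94} = 1.555.
σ = (9.547 − 7.3)/(1.555 − (-0.6745)) = 1.008.
μ = 7.3 − (-0.6745)·1.008 = 7.980.
CV = √(exp(σ²)−1) = √(exp(1.0160)−1) = 1.327.

σ ≈ 1.008, CV ≈ 1.327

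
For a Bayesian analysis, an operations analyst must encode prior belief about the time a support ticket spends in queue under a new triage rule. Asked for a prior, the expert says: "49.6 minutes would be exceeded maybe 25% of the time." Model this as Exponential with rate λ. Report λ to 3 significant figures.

P(T > 49.6) = e^(−λ·49.6) = 0.25, so λ = −ln(0.25)/49.6 = 0.0279.

λ ≈ 0.0279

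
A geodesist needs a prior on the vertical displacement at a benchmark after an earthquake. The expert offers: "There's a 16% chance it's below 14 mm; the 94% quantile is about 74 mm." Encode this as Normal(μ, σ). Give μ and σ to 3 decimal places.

For Normal(μ,σ), the p-quantile is μ + z_p·σ. Here z_{0.16} = -0.9945, z_{0.94} = 1.555.
So 14 = μ − 0.9945σ and 74 = μ + 1.555σ.
Subtracting: σ = (74 − 14)/(1.555 − (-0.9945)) = 23.537.
Then μ = 14 − (-0.9945)·23.537 = 37.406.

μ = 37.406, σ = 23.537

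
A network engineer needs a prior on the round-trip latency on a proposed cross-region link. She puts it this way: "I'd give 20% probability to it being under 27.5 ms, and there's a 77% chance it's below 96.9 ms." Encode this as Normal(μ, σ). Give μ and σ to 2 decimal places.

For Normal(μ,σ), the p-quantile is μ + z_p·σ. Here z_{0.2} = -0.8416, z_{0.77} = 0.7388.
So 27.5 = μ − 0.8416σ and 96.9 = μ + 0.7388σ.
Subtracting: σ = (96.9 − 27.5)/(0.7388 − (-0.8416)) = 43.91.
Then μ = 27.5 − (-0.8416)·43.91 = 64.46.

μ = 64.46, σ = 43.91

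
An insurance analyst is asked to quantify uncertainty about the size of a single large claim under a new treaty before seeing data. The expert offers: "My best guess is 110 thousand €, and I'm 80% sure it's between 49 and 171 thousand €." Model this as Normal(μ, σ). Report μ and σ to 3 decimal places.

μ = 110.000, σ = 47.599

A symmetric 80% interval runs μ ± z·σ with z = 1.282.
Half-width = 61, so σ = 61/1.282 = 47.599.
μ is the stated best guess, 110.000.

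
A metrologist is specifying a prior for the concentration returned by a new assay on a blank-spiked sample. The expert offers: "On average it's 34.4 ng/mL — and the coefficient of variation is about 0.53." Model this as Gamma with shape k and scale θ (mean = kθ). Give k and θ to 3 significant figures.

For Gamma(k, scale θ): mean = kθ, variance = kθ², so CV = 1/√k.
CV = 0.53, hence k = 1/CV² = 3.56.
Then θ = mean/k = 34.4/3.56 = 9.66.

k ≈ 3.56, θ ≈ 9.66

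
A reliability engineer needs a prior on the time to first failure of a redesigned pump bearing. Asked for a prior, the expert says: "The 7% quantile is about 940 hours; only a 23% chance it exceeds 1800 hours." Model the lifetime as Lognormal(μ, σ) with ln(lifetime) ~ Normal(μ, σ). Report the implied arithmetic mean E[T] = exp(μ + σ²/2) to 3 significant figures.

If T ~ Lognormal(μ,σ) then ln T ~ Normal(μ,σ), so the p-quantile of ln T is μ + z_p·σ.
ln(940) = 6.846 and ln(1800) = 7.496; z_{0.07} = -1.476, z_{0.77} = 0.7388.
σ = (7.496 − 6.846)/(0.7388 − (-1.476)) = 0.293.
μ = 6.846 − (-1.476)·0.293 = 7.279.
E[T] = exp(μ + σ²/2) = exp(7.279 + 0.0430) = 1510 hours.

E[T] ≈ 1510 hours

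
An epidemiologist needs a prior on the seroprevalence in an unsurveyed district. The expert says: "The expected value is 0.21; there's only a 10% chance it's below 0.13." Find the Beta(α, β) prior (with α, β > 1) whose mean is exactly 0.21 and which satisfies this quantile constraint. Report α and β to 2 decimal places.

α ≈ 8.03, β ≈ 30.22

With mean 0.21 fixed, write α = 0.21s, β = 0.79s where s = α+β.
Need P(θ < 0.13) = 0.1 under Beta(0.21s, 0.79s). Normal approximation: (q−m)/√(m(1−m)/s) ≈ z_{0.1} = -1.28, so s ≈ 0.21·0.79·(-1.28)²/(0.13−0.21)² = 42.6.
At s = 42.6: P(θ<0.13) ≈ 0.087. Adjusting to match 0.1 gives s ≈ 38.25.
So α = 0.21·38.25 ≈ 8.03, β = 0.79·38.25 ≈ 30.22.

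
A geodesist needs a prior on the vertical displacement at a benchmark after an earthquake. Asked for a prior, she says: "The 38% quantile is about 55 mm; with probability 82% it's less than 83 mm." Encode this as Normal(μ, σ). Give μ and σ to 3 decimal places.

μ = 62.006, σ = 22.935

The p-quantile of Normal(μ,σ) is μ + z_p·σ, with z_{0.38} = -0.3055 and z_{0.82} = 0.9154.
Eliminate σ: μ = (z₂·x₁ − z₁·x₂)/(z₂ − z₁) = (0.9154·55 − (-0.3055)·83)/1.221 = 62.006.
Then σ = (x₂ − x₁)/(z₂ − z₁) = (83 − 55)/1.221 = 22.935.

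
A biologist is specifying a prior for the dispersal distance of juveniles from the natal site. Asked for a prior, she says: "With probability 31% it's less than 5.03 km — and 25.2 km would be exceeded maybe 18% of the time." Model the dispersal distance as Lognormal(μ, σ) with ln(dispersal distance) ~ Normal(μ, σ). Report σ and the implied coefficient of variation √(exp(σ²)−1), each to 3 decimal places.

If T ~ Lognormal(μ,σ) then ln T ~ Normal(μ,σ), so the p-quantile of ln T is μ + z_p·σ.
ln(5.03) = 1.615 and ln(25.2) = 3.227; z_{0.31} = -0.4959, z_{0.82} = 0.9154.
σ = (3.227 − 1.615)/(0.9154 − (-0.4959)) = 1.142.
μ = 1.615 − (-0.4959)·1.142 = 2.182.
CV = √(exp(σ²)−1) = √(exp(1.3039)−1) = 1.638.

σ ≈ 1.142, CV ≈ 1.638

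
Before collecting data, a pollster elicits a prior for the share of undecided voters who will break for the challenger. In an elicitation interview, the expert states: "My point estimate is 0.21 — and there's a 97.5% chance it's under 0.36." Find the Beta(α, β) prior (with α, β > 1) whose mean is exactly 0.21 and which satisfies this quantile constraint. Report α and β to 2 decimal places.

With mean 0.21 fixed, write α = 0.21s, β = 0.79s where s = α+β.
Need P(θ < 0.36) = 0.975 under Beta(0.21s, 0.79s). Normal approximation: (q−m)/√(m(1−m)/s) ≈ z_{0.975} = 1.96, so s ≈ 0.21·0.79·(1.96)²/(0.36−0.21)² = 28.3.
At s = 28.3: P(θ<0.36) ≈ 0.965. Adjusting to match 0.975 gives s ≈ 33.78.
So α = 0.21·33.78 ≈ 7.09, β = 0.79·33.78 ≈ 26.69.

α ≈ 7.09, β ≈ 26.69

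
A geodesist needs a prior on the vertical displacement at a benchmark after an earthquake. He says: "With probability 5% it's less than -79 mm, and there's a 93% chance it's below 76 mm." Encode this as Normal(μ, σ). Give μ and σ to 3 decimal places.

For Normal(μ,σ), the p-quantile is μ + z_p·σ. Here z_{0.05} = -1.645, z_{0.93} = 1.476.
So -79 = μ − 1.645σ and 76 = μ + 1.476σ.
Subtracting: σ = (76 − -79)/(1.476 − (-1.645)) = 49.669.
Then μ = -79 − (-1.645)·49.669 = 2.699.

μ = 2.699, σ = 49.669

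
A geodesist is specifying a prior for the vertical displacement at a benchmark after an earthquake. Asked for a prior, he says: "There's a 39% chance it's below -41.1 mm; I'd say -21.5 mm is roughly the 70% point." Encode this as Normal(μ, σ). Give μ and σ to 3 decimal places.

For Normal(μ,σ), the p-quantile is μ + z_p·σ. Here z_{0.39} = -0.2793, z_{0.7} = 0.5244.
So -41.1 = μ − 0.2793σ and -21.5 = μ + 0.5244σ.
Subtracting: σ = (-21.5 − -41.1)/(0.5244 − (-0.2793)) = 24.387.
Then μ = -41.1 − (-0.2793)·24.387 = -34.288.

μ = -34.288, σ = 24.387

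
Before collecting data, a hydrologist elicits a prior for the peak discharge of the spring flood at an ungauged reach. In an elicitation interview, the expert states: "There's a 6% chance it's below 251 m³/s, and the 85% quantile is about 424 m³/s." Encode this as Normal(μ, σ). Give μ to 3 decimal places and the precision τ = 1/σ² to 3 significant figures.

μ = 354.803, τ = 0.000224

The p-quantile of Normal(μ,σ) is μ + z_p·σ, with z_{0.06} = -1.555 and z_{0.85} = 1.036.
Eliminate σ: μ = (z₂·x₁ − z₁·x₂)/(z₂ − z₁) = (1.036·251 − (-1.555)·424)/2.591 = 354.803.
Then σ = (x₂ − x₁)/(z₂ − z₁) = (424 − 251)/2.591 = 66.764.
Precision τ = 1/σ² = 1/66.76² = 0.000224.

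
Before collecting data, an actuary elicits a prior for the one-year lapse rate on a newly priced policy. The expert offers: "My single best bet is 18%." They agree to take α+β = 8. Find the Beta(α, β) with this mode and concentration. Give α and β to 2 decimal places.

For α,β > 1 the Beta mode is (α−1)/(α+β−2). With α+β = 8, the mode is (α−1)/6.
Set (α−1)/6 = 0.18 → α = 1 + 0.18·6 = 2.08.
β = 8 − α = 5.92.

α = 2.08, β = 5.92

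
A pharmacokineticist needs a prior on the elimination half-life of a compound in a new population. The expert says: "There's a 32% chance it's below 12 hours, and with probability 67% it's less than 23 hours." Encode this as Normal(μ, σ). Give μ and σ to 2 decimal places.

The p-quantile of Normal(μ,σ) is μ + z_p·σ, with z_{0.32} = -0.4677 and z_{0.67} = 0.4399.
Eliminate σ: μ = (z₂·x₁ − z₁·x₂)/(z₂ − z₁) = (0.4399·12 − (-0.4677)·23)/0.9076 = 17.67.
Then σ = (x₂ − x₁)/(z₂ − z₁) = (23 − 12)/0.9076 = 12.12.

μ = 17.67, σ = 12.12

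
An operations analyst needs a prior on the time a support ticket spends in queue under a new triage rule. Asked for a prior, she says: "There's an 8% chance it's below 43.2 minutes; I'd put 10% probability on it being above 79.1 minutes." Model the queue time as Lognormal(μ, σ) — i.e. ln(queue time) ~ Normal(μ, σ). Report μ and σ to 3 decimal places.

μ ≈ 4.082, σ ≈ 0.225

If T ~ Lognormal(μ,σ) then ln T ~ Normal(μ,σ), so the p-quantile of ln T is μ + z_p·σ.
ln(43.2) = 3.766 and ln(79.1) = 4.371; z_{0.08} = -1.405, z_{0.9} = 1.282.
σ = (4.371 − 3.766)/(1.282 − (-1.405)) = 0.225.
μ = 3.766 − (-1.405)·0.225 = 4.082.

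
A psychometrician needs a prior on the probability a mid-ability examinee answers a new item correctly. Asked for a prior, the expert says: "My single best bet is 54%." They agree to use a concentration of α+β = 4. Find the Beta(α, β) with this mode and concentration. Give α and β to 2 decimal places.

For α,β > 1 the Beta mode is (α−1)/(α+β−2). With α+β = 4, the mode is (α−1)/2.
Set (α−1)/2 = 0.54 → α = 1 + 0.54·2 = 2.08.
β = 4 − α = 1.92.

α = 2.08, β = 1.92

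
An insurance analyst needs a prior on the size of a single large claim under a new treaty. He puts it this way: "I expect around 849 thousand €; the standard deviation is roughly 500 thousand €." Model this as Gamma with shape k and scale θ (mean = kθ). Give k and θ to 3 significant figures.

For Gamma(k, scale θ): mean = kθ, variance = kθ², so CV = 1/√k.
CV = SD/mean = 500/849 = 0.5889, hence k = 1/CV² = 2.88.
Then θ = mean/k = 849/2.88 = 294.

k ≈ 2.88, θ ≈ 294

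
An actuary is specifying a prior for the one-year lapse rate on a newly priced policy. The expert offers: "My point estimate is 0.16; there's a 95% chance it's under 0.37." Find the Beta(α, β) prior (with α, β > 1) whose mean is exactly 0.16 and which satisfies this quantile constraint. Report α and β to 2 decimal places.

With mean 0.16 fixed, write α = 0.16s, β = 0.84s where s = α+β.
Need P(θ < 0.37) = 0.95 under Beta(0.16s, 0.84s). Normal approximation: (q−m)/√(m(1−m)/s) ≈ z_{0.95} = 1.64, so s ≈ 0.16·0.84·(1.64)²/(0.37−0.16)² = 8.2.
At s = 8.2: P(θ<0.37) ≈ 0.933. Adjusting to match 0.95 gives s ≈ 10.45.
So α = 0.16·10.45 ≈ 1.67, β = 0.84·10.45 ≈ 8.78.

α ≈ 1.67, β ≈ 8.78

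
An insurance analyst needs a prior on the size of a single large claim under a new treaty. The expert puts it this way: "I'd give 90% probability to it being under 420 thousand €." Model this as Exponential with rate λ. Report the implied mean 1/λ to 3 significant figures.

P(T < 420.0) = 1 − e^(−λ·420.0) = 0.9, so λ = −ln(1−0.9)/420.0 = −ln(0.1)/420.0 = 0.00548.
Mean = 1/λ = 182 thousand €.

mean ≈ 182 thousand €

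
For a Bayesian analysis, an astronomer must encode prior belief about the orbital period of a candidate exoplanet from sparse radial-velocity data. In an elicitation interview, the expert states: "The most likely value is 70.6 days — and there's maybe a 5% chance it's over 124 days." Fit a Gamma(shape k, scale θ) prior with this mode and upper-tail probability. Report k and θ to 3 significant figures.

Gamma(k,θ) with k>1 has mode (k−1)θ, so θ = 70.6/(k−1).
Need P(X < 124) = 0.95 with θ tied to k this way. Start at k = 2, θ = 70.6: P(X<124) ≈ 0.524.
Too low — raise k to concentrate. Iterating converges to k ≈ 9.79.
Then θ = 70.6/(9.79−1) ≈ 8.03.

k ≈ 9.79, θ ≈ 8.03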